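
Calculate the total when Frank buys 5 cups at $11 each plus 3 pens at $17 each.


Cost of cups:
5 x $11 = $55
Cost of pens:
3 x $17 = $51
Add both:
$55 + $51 = $106

$106


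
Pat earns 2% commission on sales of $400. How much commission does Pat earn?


Convert rate to decimal:
2% = 0.02
Multiply by sales:
$400 x 0.02 = $8

$8


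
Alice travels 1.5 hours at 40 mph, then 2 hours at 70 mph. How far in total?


Leg 1 distance:
40 x 1.5 = 60 miles
Leg 2 distance:
70 x 2 = 140 miles
Total distance:
60 + 140 = 200 miles

200 miles


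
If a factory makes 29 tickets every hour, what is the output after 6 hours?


Production rate: 29 tickets per hour
Time: 6 hours
Total: 29 x 6 = 174 tickets

174 tickets


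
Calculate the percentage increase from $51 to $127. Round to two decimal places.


Find the absolute change:
|127 - 51| = 76
Divide by original and multiply by 100:
76 / 51 x 100 = 149.0196...% ≈ 149.02%

149.02%


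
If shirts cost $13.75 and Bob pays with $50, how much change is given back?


Start with the amount paid:
$50
Subtract the price:
$50 - $13.75 = $36.25

$36.25


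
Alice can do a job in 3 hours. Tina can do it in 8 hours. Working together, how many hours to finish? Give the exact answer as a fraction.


Alice's rate: 1/3 of the job per hour
Tina's rate: 1/8 of the job per hour
Combined rate: 1/3 + 1/8 = 11/24 per hour
Time = 1 / (11/24) = 24/11 hours (≈ 2.18 hours)

24/11 hours


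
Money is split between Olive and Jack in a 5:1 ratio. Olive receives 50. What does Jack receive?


Find the multiplier:
50 / 5 = 10
Apply to Jack's share:
1 x 10 = 10

10


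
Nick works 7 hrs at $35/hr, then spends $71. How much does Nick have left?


Calculate earnings:
7 x $35 = $245
Subtract spending:
$245 - $71 = $174

$174


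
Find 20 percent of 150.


Convert percentage to decimal:
20% = 0.2
Multiply:
150 x 0.2 = 30

30


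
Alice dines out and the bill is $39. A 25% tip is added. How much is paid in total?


Calculate the tip:
25% of $39 = $9.75
Add tip to meal cost:
$39 + $9.75 = $48.75

$48.75


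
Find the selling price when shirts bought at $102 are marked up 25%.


Calculate the markup amount:
25% of $102 = $25.50
Add to cost:
$102 + $25.50 = $127.50

$127.50


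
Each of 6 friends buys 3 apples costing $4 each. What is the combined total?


Cost per person:
3 x $4 = $12
Group total:
6 x $12 = $72

$72


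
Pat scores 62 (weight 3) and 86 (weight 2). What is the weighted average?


Weighted sum:
3 x 62 + 2 x 86 = 358
Total weight:
3 + 2 = 5
Weighted average:
358 / 5 = 71.6

71.6


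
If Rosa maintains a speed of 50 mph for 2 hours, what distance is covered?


Use the formula: distance = speed x time
Speed = 50 mph, Time = 2 hours
50 x 2 = 100 miles

100 miles


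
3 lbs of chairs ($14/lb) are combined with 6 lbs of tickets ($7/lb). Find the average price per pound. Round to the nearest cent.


Cost of chairs:
3 x $14 = $42
Cost of tickets:
6 x $7 = $42
Total cost: $42 + $42 = $84
Total weight: 9 lbs
Average: $84 / 9 = $9.3333... ≈ $9.33/lb

$9.33/lb


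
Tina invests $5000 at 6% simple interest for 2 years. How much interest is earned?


Use the formula I = P x R x T / 100
P x R x T = 5000 x 6 x 2 = 60000
I = 60000 / 100 = $600

$600


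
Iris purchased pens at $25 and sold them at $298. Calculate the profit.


Selling price = $298
Cost price = $25
Profit = selling price - cost price:
Profit = $298 - $25 = $273

$273


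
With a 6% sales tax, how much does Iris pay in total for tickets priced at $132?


Calculate the tax:
6% of $132 = $7.92
Add tax to price:
$132 + $7.92 = $139.92

$139.92


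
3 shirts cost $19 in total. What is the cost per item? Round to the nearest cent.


Total cost: $19
Number of items: 3
Unit price: $19 / 3 = $6.3333... ≈ $6.33

$6.33


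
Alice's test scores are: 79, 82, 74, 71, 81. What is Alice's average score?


Add the scores:
79 + 82 + 74 + 71 + 81 = 387
Divide by the number of tests:
387 / 5 = 77.4

77.4


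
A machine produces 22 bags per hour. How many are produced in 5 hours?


Production rate: 22 bags per hour
Time: 5 hours
Total: 22 x 5 = 110 bags

110 bags


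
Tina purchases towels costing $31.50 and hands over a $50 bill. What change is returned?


Start with the amount paid:
$50
Subtract the price:
$50 - $31.50 = $18.50

$18.50


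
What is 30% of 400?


Convert percentage to decimal:
30% = 0.3
Multiply:
400 x 0.3 = 120

120


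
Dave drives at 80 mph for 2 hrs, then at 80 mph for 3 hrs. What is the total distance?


Leg 1 distance:
80 x 2 = 160 miles
Leg 2 distance:
80 x 3 = 240 miles
Total distance:
160 + 240 = 400 miles

400 miles


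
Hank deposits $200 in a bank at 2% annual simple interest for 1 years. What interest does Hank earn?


Use the formula I = P x R x T / 100
P x R x T = 200 x 2 x 1 = 400
I = 400 / 100 = $4

$4


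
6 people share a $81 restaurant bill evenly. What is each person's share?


Total bill: $81
Number of people: 6
Each pays: $81 / 6 = $13.50

$13.50


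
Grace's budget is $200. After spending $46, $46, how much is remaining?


Add up expenses:
$46 + $46 = $92
Subtract from budget:
$200 - $92 = $108

$108


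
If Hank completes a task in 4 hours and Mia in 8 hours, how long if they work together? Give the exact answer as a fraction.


Hank's rate: 1/4 of the job per hour
Mia's rate: 1/8 of the job per hour
Combined rate: 1/4 + 1/8 = 3/8 per hour
Time = 1 / (3/8) = 8/3 hours (≈ 2.67 hours)

8/3 hours


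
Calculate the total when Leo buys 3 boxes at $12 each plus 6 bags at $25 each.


Cost of boxes:
3 x $12 = $36
Cost of bags:
6 x $25 = $150
Add both:
$36 + $150 = $186

$186


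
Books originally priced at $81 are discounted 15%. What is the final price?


Calculate the discount amount:
15% of $81 = $12.15
Subtract from original:
$81 - $12.15 = $68.85

$68.85


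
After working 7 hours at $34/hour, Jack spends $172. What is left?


Calculate earnings:
7 x $34 = $238
Subtract spending:
$238 - $172 = $66

$66


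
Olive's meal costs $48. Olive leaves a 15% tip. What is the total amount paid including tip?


Calculate the tip:
15% of $48 = $7.20
Add tip to meal cost:
$48 + $7.20 = $55.20

$55.20


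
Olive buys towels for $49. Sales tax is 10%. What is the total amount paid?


Calculate the tax:
10% of $49 = $4.90
Add tax to price:
$49 + $4.90 = $53.90

$53.90


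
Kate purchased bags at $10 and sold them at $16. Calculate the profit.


Selling price = $16
Cost price = $10
Profit = selling price - cost price:
Profit = $16 - $10 = $6

$6


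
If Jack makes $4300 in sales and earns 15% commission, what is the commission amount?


Convert rate to decimal:
15% = 0.15
Multiply by sales:
$4300 x 0.15 = $645

$645


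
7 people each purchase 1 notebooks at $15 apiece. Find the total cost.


Cost per person:
1 x $15 = $15
Group total:
7 x $15 = $105

$105


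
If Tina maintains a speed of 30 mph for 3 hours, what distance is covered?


Use the formula: distance = speed x time
Speed = 30 mph, Time = 3 hours
30 x 3 = 90 miles

90 miles


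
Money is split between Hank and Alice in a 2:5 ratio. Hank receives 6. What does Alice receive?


Find the multiplier:
6 / 2 = 3
Apply to Alice's share:
5 x 3 = 15

15


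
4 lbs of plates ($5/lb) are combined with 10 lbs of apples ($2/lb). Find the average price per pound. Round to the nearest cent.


Cost of plates:
4 x $5 = $20
Cost of apples:
10 x $2 = $20
Total cost: $20 + $20 = $40
Total weight: 14 lbs
Average: $40 / 14 = $2.8571... ≈ $2.86/lb

$2.86/lb


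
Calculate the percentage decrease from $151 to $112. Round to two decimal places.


Find the absolute change:
|112 - 151| = 39
Divide by original and multiply by 100:
39 / 151 x 100 = 25.8278...% ≈ 25.83%

25.83%


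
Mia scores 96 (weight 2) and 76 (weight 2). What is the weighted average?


Weighted sum:
2 x 96 + 2 x 76 = 344
Total weight:
2 + 2 = 4
Weighted average:
344 / 4 = 86

86


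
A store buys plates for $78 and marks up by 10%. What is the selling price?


Calculate the markup amount:
10% of $78 = $7.80
Add to cost:
$78 + $7.80 = $85.80

$85.80


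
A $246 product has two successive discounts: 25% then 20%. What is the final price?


First discount:
25% of $246 = $61.50
Price after first discount:
$246 - $61.50 = $184.50
Second discount:
20% of $184.50 = $36.90
Final price:
$184.50 - $36.90 = $147.60

$147.60


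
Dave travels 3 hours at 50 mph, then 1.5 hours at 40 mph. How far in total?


Leg 1 distance:
50 x 3 = 150 miles
Leg 2 distance:
40 x 1.5 = 60 miles
Total distance:
150 + 60 = 210 miles

210 miles


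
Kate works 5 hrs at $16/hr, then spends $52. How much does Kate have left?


Calculate earnings:
5 x $16 = $80
Subtract spending:
$80 - $52 = $28

$28


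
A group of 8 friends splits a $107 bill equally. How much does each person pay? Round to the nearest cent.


Total bill: $107
Number of people: 8
Each pays: $107 / 8 = $13.375 ≈ $13.38

$13.38


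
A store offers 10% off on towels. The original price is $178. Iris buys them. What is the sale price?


Calculate the discount amount:
10% of $178 = $17.80
Subtract from original:
$178 - $17.80 = $160.20

$160.20


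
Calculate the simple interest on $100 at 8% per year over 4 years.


Use the formula I = P x R x T / 100
P x R x T = 100 x 8 x 4 = 3200
I = 3200 / 100 = $32

$32


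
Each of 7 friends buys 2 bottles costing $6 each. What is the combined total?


Cost per person:
2 x $6 = $12
Group total:
7 x $12 = $84

$84


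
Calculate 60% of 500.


Convert percentage to decimal:
60% = 0.6
Multiply:
500 x 0.6 = 300

300


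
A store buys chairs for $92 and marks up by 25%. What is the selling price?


Calculate the markup amount:
25% of $92 = $23
Add to cost:
$92 + $23 = $115

$115


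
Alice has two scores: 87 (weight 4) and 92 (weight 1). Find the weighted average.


Weighted sum:
4 x 87 + 1 x 92 = 440
Total weight:
4 + 1 = 5
Weighted average:
440 / 5 = 88

88


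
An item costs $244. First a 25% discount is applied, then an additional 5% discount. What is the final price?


First discount:
25% of $244 = $61
Price after first discount:
$244 - $61 = $183
Second discount:
5% of $183 = $9.15
Final price:
$183 - $9.15 = $173.85

$173.85


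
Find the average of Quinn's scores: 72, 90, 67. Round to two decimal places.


Add the scores:
72 + 90 + 67 = 229
Divide by the number of tests:
229 / 3 = 76.3333... ≈ 76.33

76.33


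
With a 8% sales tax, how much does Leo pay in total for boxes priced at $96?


Calculate the tax:
8% of $96 = $7.68
Add tax to price:
$96 + $7.68 = $103.68

$103.68


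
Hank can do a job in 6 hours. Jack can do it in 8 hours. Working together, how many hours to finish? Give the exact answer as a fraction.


Hank's rate: 1/6 of the job per hour
Jack's rate: 1/8 of the job per hour
Combined rate: 1/6 + 1/8 = 7/24 per hour
Time = 1 / (7/24) = 24/7 hours (≈ 3.43 hours)

24/7 hours


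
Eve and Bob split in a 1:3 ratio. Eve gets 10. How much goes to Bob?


Find the multiplier:
10 / 1 = 10
Apply to Bob's share:
3 x 10 = 30

30


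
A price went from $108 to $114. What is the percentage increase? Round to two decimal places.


Find the absolute change:
|114 - 108| = 6
Divide by original and multiply by 100:
6 / 108 x 100 = 5.5555...% ≈ 5.56%

5.56%


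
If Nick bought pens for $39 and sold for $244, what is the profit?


Selling price = $244
Cost price = $39
Profit = selling price - cost price:
Profit = $244 - $39 = $205

$205


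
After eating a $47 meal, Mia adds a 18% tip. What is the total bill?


Calculate the tip:
18% of $47 = $8.46
Add tip to meal cost:
$47 + $8.46 = $55.46

$55.46


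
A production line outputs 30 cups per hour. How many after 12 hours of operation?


Production rate: 30 cups per hour
Time: 12 hours
Total: 30 x 12 = 360 cups

360 cups


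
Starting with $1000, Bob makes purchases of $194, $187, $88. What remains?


Add up expenses:
$194 + $187 + $88 = $469
Subtract from budget:
$1000 - $469 = $531

$531


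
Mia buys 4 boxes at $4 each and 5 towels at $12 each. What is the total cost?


Cost of boxes:
4 x $4 = $16
Cost of towels:
5 x $12 = $60
Add both:
$16 + $60 = $76

$76


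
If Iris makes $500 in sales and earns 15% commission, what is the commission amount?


Convert rate to decimal:
15% = 0.15
Multiply by sales:
$500 x 0.15 = $75

$75


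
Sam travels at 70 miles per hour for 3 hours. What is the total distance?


Use the formula: distance = speed x time
Speed = 70 mph, Time = 3 hours
70 x 3 = 210 miles

210 miles


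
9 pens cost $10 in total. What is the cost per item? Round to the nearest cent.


Total cost: $10
Number of items: 9
Unit price: $10 / 9 = $1.1111... ≈ $1.11

$1.11


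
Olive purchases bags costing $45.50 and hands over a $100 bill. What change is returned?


Start with the amount paid:
$100
Subtract the price:
$100 - $45.50 = $54.50

$54.50


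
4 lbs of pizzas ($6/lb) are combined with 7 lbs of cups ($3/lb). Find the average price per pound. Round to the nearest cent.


Cost of pizzas:
4 x $6 = $24
Cost of cups:
7 x $3 = $21
Total cost: $24 + $21 = $45
Total weight: 11 lbs
Average: $45 / 11 = $4.0909... ≈ $4.09/lb

$4.09/lb


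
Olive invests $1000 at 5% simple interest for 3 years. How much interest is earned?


Use the formula I = P x R x T / 100
P x R x T = 1000 x 5 x 3 = 15000
I = 15000 / 100 = $150

$150


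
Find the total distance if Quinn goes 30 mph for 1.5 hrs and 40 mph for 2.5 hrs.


Leg 1 distance:
30 x 1.5 = 45 miles
Leg 2 distance:
40 x 2.5 = 100 miles
Total distance:
45 + 100 = 145 miles

145 miles


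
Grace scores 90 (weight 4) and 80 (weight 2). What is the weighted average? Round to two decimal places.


Weighted sum:
4 x 90 + 2 x 80 = 520
Total weight:
4 + 2 = 6
Weighted average:
520 / 6 = 86.6666... ≈ 86.67

86.67


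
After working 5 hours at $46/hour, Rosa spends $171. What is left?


Calculate earnings:
5 x $46 = $230
Subtract spending:
$230 - $171 = $59

$59


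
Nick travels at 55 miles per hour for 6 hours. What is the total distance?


Use the formula: distance = speed x time
Speed = 55 mph, Time = 6 hours
55 x 6 = 330 miles

330 miles


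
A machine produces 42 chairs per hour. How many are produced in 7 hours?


Production rate: 42 chairs per hour
Time: 7 hours
Total: 42 x 7 = 294 chairs

294 chairs


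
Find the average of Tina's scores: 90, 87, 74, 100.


Add the scores:
90 + 87 + 74 + 100 = 351
Divide by the number of tests:
351 / 4 = 87.75

87.75


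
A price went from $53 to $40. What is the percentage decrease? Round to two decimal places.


Find the absolute change:
|40 - 53| = 13
Divide by original and multiply by 100:
13 / 53 x 100 = 24.5283...% ≈ 24.53%

24.53%


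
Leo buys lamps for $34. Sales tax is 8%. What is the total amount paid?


Calculate the tax:
8% of $34 = $2.72
Add tax to price:
$34 + $2.72 = $36.72

$36.72


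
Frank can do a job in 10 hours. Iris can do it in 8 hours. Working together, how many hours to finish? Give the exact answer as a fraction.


Frank's rate: 1/10 of the job per hour
Iris's rate: 1/8 of the job per hour
Combined rate: 1/10 + 1/8 = 9/40 per hour
Time = 1 / (9/40) = 40/9 hours (≈ 4.44 hours)

40/9 hours


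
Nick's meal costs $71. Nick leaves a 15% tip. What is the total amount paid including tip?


Calculate the tip:
15% of $71 = $10.65
Add tip to meal cost:
$71 + $10.65 = $81.65

$81.65


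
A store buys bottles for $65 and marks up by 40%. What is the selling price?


Calculate the markup amount:
40% of $65 = $26
Add to cost:
$65 + $26 = $91

$91


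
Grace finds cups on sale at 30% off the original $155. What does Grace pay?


Calculate the discount amount:
30% of $155 = $46.50
Subtract from original:
$155 - $46.50 = $108.50

$108.50


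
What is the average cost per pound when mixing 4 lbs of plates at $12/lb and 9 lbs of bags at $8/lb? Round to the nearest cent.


Cost of plates:
4 x $12 = $48
Cost of bags:
9 x $8 = $72
Total cost: $48 + $72 = $120
Total weight: 13 lbs
Average: $120 / 13 = $9.2307... ≈ $9.23/lb

$9.23/lb


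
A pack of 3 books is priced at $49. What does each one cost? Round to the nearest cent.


Total cost: $49
Number of items: 3
Unit price: $49 / 3 = $16.3333... ≈ $16.33

$16.33


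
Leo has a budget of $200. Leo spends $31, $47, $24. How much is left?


Add up expenses:
$31 + $47 + $24 = $102
Subtract from budget:
$200 - $102 = $98

$98


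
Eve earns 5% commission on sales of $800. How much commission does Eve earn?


Convert rate to decimal:
5% = 0.05
Multiply by sales:
$800 x 0.05 = $40

$40


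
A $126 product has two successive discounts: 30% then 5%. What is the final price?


First discount:
30% of $126 = $37.80
Price after first discount:
$126 - $37.80 = $88.20
Second discount:
5% of $88.20 = $4.41
Final price:
$88.20 - $4.41 = $83.79

$83.79


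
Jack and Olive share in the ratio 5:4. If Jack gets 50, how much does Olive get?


Find the multiplier:
50 / 5 = 10
Apply to Olive's share:
4 x 10 = 40

40


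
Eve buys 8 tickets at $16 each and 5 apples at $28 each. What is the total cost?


Cost of tickets:
8 x $16 = $128
Cost of apples:
5 x $28 = $140
Add both:
$128 + $140 = $268

$268


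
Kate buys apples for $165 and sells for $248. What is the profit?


Selling price = $248
Cost price = $165
Profit = selling price - cost price:
Profit = $248 - $165 = $83

$83


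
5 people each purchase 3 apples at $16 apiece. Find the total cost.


Cost per person:
3 x $16 = $48
Group total:
5 x $48 = $240

$240


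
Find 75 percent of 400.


Convert percentage to decimal:
75% = 0.75
Multiply:
400 x 0.75 = 300

300


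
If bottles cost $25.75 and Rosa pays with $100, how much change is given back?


Start with the amount paid:
$100
Subtract the price:
$100 - $25.75 = $74.25

$74.25


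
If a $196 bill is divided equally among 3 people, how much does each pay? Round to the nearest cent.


Total bill: $196
Number of people: 3
Each pays: $196 / 3 = $65.3333... ≈ $65.33

$65.33


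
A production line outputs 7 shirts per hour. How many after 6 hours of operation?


Production rate: 7 shirts per hour
Time: 6 hours
Total: 7 x 6 = 42 shirts

42 shirts


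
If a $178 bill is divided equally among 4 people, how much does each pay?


Total bill: $178
Number of people: 4
Each pays: $178 / 4 = $44.50

$44.50


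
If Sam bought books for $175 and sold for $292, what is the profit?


Selling price = $292
Cost price = $175
Profit = selling price - cost price:
Profit = $292 - $175 = $117

$117


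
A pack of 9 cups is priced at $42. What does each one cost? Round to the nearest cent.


Total cost: $42
Number of items: 9
Unit price: $42 / 9 = $4.6666... ≈ $4.67

$4.67


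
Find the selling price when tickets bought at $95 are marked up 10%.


Calculate the markup amount:
10% of $95 = $9.50
Add to cost:
$95 + $9.50 = $104.50

$104.50


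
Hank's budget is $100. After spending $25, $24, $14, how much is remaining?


Add up expenses:
$25 + $24 + $14 = $63
Subtract from budget:
$100 - $63 = $37

$37


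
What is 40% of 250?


Convert percentage to decimal:
40% = 0.4
Multiply:
250 x 0.4 = 100

100


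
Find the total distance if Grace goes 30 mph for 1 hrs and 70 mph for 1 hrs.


Leg 1 distance:
30 x 1 = 30 miles
Leg 2 distance:
70 x 1 = 70 miles
Total distance:
30 + 70 = 100 miles

100 miles


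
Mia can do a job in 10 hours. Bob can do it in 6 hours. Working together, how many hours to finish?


Mia's rate: 1/10 of the job per hour
Bob's rate: 1/6 of the job per hour
Combined rate: 1/10 + 1/6 = 4/15 per hour
Time = 1 / (4/15) = 15/4 = 3.75 hours

3.75 hours


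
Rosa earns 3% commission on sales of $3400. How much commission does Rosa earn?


Convert rate to decimal:
3% = 0.03
Multiply by sales:
$3400 x 0.03 = $102

$102


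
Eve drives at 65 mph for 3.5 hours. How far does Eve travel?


Use the formula: distance = speed x time
Speed = 65 mph, Time = 3.5 hours
65 x 3.5 = 227.5 miles

227.5 miles


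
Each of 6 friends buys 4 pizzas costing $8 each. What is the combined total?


Cost per person:
4 x $8 = $32
Group total:
6 x $32 = $192

$192


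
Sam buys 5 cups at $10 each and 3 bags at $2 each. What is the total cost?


Cost of cups:
5 x $10 = $50
Cost of bags:
3 x $2 = $6
Add both:
$50 + $6 = $56

$56


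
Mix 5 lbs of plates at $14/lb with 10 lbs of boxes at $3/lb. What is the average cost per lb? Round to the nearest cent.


Cost of plates:
5 x $14 = $70
Cost of boxes:
10 x $3 = $30
Total cost: $70 + $30 = $100
Total weight: 15 lbs
Average: $100 / 15 = $6.6666... ≈ $6.67/lb

$6.67/lb


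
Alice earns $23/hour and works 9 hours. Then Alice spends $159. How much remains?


Calculate earnings:
9 x $23 = $207
Subtract spending:
$207 - $159 = $48

$48


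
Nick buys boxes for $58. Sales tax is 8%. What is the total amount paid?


Calculate the tax:
8% of $58 = $4.64
Add tax to price:
$58 + $4.64 = $62.64

$62.64


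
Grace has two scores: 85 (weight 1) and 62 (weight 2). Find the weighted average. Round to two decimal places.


Weighted sum:
1 x 85 + 2 x 62 = 209
Total weight:
1 + 2 = 3
Weighted average:
209 / 3 = 69.6666... ≈ 69.67

69.67


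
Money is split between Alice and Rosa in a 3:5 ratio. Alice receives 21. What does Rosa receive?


Find the multiplier:
21 / 3 = 7
Apply to Rosa's share:
5 x 7 = 35

35


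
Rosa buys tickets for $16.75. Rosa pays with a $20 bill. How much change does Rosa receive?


Start with the amount paid:
$20
Subtract the price:
$20 - $16.75 = $3.25

$3.25


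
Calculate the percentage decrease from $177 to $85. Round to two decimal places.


Find the absolute change:
|85 - 177| = 92
Divide by original and multiply by 100:
92 / 177 x 100 = 51.9774...% ≈ 51.98%

51.98%


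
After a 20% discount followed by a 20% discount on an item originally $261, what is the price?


First discount:
20% of $261 = $52.20
Price after first discount:
$261 - $52.20 = $208.80
Second discount:
20% of $208.80 = $41.76
Final price:
$208.80 - $41.76 = $167.04

$167.04


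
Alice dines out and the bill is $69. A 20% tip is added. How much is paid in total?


Calculate the tip:
20% of $69 = $13.80
Add tip to meal cost:
$69 + $13.80 = $82.80

$82.80


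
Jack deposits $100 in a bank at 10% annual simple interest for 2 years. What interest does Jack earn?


Use the formula I = P x R x T / 100
P x R x T = 100 x 10 x 2 = 2000
I = 2000 / 100 = $20

$20


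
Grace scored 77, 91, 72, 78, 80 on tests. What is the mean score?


Add the scores:
77 + 91 + 72 + 78 + 80 = 398
Divide by the number of tests:
398 / 5 = 79.6

79.6


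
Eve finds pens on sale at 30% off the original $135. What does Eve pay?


Calculate the discount amount:
30% of $135 = $40.50
Subtract from original:
$135 - $40.50 = $94.50

$94.50


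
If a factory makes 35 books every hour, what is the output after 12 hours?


Production rate: 35 books per hour
Time: 12 hours
Total: 35 x 12 = 420 books

420 books


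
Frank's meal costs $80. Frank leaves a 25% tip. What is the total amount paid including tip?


Calculate the tip:
25% of $80 = $20
Add tip to meal cost:
$80 + $20 = $100

$100


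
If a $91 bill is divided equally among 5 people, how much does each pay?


Total bill: $91
Number of people: 5
Each pays: $91 / 5 = $18.20

$18.20


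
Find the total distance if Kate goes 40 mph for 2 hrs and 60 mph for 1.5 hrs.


Leg 1 distance:
40 x 2 = 80 miles
Leg 2 distance:
60 x 1.5 = 90 miles
Total distance:
80 + 90 = 170 miles

170 miles


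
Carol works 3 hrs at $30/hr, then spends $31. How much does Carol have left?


Calculate earnings:
3 x $30 = $90
Subtract spending:
$90 - $31 = $59

$59


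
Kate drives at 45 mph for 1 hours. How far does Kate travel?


Use the formula: distance = speed x time
Speed = 45 mph, Time = 1 hours
45 x 1 = 45 miles

45 miles


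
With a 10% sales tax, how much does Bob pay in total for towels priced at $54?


Calculate the tax:
10% of $54 = $5.40
Add tax to price:
$54 + $5.40 = $59.40

$59.40


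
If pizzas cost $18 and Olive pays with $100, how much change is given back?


Start with the amount paid:
$100
Subtract the price:
$100 - $18 = $82

$82


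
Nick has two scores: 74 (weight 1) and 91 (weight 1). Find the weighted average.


Weighted sum:
1 x 74 + 1 x 91 = 165
Total weight:
1 + 1 = 2
Weighted average:
165 / 2 = 82.5

82.5


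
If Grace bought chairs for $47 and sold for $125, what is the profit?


Selling price = $125
Cost price = $47
Profit = selling price - cost price:
Profit = $125 - $47 = $78

$78


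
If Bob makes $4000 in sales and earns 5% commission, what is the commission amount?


Convert rate to decimal:
5% = 0.05
Multiply by sales:
$4000 x 0.05 = $200

$200


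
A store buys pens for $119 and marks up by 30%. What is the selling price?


Calculate the markup amount:
30% of $119 = $35.70
Add to cost:
$119 + $35.70 = $154.70

$154.70


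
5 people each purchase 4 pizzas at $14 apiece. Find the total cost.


Cost per person:
4 x $14 = $56
Group total:
5 x $56 = $280

$280


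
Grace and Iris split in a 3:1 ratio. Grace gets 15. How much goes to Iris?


Find the multiplier:
15 / 3 = 5
Apply to Iris's share:
1 x 5 = 5

5


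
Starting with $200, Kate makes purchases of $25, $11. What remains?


Add up expenses:
$25 + $11 = $36
Subtract from budget:
$200 - $36 = $164

$164


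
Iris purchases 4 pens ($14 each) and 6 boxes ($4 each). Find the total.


Cost of pens:
4 x $14 = $56
Cost of boxes:
6 x $4 = $24
Add both:
$56 + $24 = $80

$80


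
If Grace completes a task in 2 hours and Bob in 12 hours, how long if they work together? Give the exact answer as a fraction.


Grace's rate: 1/2 of the job per hour
Bob's rate: 1/12 of the job per hour
Combined rate: 1/2 + 1/12 = 7/12 per hour
Time = 1 / (7/12) = 12/7 hours (≈ 1.71 hours)

12/7 hours


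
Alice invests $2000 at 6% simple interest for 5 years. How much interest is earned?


Use the formula I = P x R x T / 100
P x R x T = 2000 x 6 x 5 = 60000
I = 60000 / 100 = $600

$600


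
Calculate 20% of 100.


Convert percentage to decimal:
20% = 0.2
Multiply:
100 x 0.2 = 20

20


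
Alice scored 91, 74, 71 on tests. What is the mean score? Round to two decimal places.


Add the scores:
91 + 74 + 71 = 236
Divide by the number of tests:
236 / 3 = 78.6666... ≈ 78.67

78.67


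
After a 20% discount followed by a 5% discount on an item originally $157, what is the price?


First discount:
20% of $157 = $31.40
Price after first discount:
$157 - $31.40 = $125.60
Second discount:
5% of $125.60 = $6.28
Final price:
$125.60 - $6.28 = $119.32

$119.32


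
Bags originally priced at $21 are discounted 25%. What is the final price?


Calculate the discount amount:
25% of $21 = $5.25
Subtract from original:
$21 - $5.25 = $15.75

$15.75


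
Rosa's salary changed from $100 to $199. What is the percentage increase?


Find the absolute change:
|199 - 100| = 99
Divide by original and multiply by 100:
99 / 100 x 100 = 99%

99%


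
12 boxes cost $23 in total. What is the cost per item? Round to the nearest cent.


Total cost: $23
Number of items: 12
Unit price: $23 / 12 = $1.9166... ≈ $1.92

$1.92


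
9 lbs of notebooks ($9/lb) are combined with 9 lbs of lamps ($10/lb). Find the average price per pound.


Cost of notebooks:
9 x $9 = $81
Cost of lamps:
9 x $10 = $90
Total cost: $81 + $90 = $171
Total weight: 18 lbs
Average: $171 / 18 = $9.50/lb

$9.50/lb


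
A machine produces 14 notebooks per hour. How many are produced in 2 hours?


Production rate: 14 notebooks per hour
Time: 2 hours
Total: 14 x 2 = 28 notebooks

28 notebooks


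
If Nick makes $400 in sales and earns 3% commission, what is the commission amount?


Convert rate to decimal:
3% = 0.03
Multiply by sales:
$400 x 0.03 = $12

$12


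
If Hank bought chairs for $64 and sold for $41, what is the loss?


Selling price = $41
Cost price = $64
Loss = cost price - selling price:
Loss = $64 - $41 = $23

$23


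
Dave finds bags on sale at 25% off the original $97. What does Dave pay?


Calculate the discount amount:
25% of $97 = $24.25
Subtract from original:
$97 - $24.25 = $72.75

$72.75


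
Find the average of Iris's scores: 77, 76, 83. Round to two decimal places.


Add the scores:
77 + 76 + 83 = 236
Divide by the number of tests:
236 / 3 = 78.6666... ≈ 78.67

78.67


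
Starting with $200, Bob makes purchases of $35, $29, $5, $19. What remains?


Add up expenses:
$35 + $29 + $5 + $19 = $88
Subtract from budget:
$200 - $88 = $112

$112


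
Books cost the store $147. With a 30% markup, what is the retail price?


Calculate the markup amount:
30% of $147 = $44.10
Add to cost:
$147 + $44.10 = $191.10

$191.10


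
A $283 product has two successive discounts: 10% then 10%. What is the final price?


First discount:
10% of $283 = $28.30
Price after first discount:
$283 - $28.30 = $254.70
Second discount:
10% of $254.70 = $25.47
Final price:
$254.70 - $25.47 = $229.23

$229.23


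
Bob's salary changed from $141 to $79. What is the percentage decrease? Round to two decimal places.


Find the absolute change:
|79 - 141| = 62
Divide by original and multiply by 100:
62 / 141 x 100 = 43.9716...% ≈ 43.97%

43.97%


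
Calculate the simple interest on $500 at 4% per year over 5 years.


Use the formula I = P x R x T / 100
P x R x T = 500 x 4 x 5 = 10000
I = 10000 / 100 = $100

$100


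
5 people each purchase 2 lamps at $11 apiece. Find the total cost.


Cost per person:
2 x $11 = $22
Group total:
5 x $22 = $110

$110


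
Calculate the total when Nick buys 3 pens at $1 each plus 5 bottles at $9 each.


Cost of pens:
3 x $1 = $3
Cost of bottles:
5 x $9 = $45
Add both:
$3 + $45 = $48

$48


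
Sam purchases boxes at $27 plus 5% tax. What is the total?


Calculate the tax:
5% of $27 = $1.35
Add tax to price:
$27 + $1.35 = $28.35

$28.35


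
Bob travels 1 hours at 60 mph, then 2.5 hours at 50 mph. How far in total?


Leg 1 distance:
60 x 1 = 60 miles
Leg 2 distance:
50 x 2.5 = 125 miles
Total distance:
60 + 125 = 185 miles

185 miles


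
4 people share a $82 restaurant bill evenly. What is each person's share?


Total bill: $82
Number of people: 4
Each pays: $82 / 4 = $20.50

$20.50


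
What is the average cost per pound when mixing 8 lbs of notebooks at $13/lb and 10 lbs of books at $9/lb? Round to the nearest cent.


Cost of notebooks:
8 x $13 = $104
Cost of books:
10 x $9 = $90
Total cost: $104 + $90 = $194
Total weight: 18 lbs
Average: $194 / 18 = $10.7777... ≈ $10.78/lb

$10.78/lb


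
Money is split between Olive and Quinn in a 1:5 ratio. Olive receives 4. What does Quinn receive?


Find the multiplier:
4 / 1 = 4
Apply to Quinn's share:
5 x 4 = 20

20


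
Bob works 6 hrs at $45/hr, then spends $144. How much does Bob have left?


Calculate earnings:
6 x $45 = $270
Subtract spending:
$270 - $144 = $126

$126


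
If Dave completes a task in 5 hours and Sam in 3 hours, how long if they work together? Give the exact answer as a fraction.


Dave's rate: 1/5 of the job per hour
Sam's rate: 1/3 of the job per hour
Combined rate: 1/5 + 1/3 = 8/15 per hour
Time = 1 / (8/15) = 15/8 hours (≈ 1.88 hours)

15/8 hours


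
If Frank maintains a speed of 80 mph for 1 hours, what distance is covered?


Use the formula: distance = speed x time
Speed = 80 mph, Time = 1 hours
80 x 1 = 80 miles

80 miles


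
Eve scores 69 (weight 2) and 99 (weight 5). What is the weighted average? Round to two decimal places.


Weighted sum:
2 x 69 + 5 x 99 = 633
Total weight:
2 + 5 = 7
Weighted average:
633 / 7 = 90.4285... ≈ 90.43

90.43


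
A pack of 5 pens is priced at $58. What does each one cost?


Total cost: $58
Number of items: 5
Unit price: $58 / 5 = $11.60

$11.60


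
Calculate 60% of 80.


Convert percentage to decimal:
60% = 0.6
Multiply:
80 x 0.6 = 48

48


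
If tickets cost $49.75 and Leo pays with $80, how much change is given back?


Start with the amount paid:
$80
Subtract the price:
$80 - $49.75 = $30.25

$30.25


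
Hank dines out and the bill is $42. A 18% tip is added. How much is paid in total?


Calculate the tip:
18% of $42 = $7.56
Add tip to meal cost:
$42 + $7.56 = $49.56

$49.56


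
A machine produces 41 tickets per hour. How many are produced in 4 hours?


Production rate: 41 tickets per hour
Time: 4 hours
Total: 41 x 4 = 164 tickets

164 tickets


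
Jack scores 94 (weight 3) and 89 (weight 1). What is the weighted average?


Weighted sum:
3 x 94 + 1 x 89 = 371
Total weight:
3 + 1 = 4
Weighted average:
371 / 4 = 92.75

92.75


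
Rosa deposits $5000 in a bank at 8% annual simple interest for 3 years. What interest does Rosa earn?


Use the formula I = P x R x T / 100
P x R x T = 5000 x 8 x 3 = 120000
I = 120000 / 100 = $1200

$1200


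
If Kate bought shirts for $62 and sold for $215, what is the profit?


Selling price = $215
Cost price = $62
Profit = selling price - cost price:
Profit = $215 - $62 = $153

$153


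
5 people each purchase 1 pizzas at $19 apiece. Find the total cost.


Cost per person:
1 x $19 = $19
Group total:
5 x $19 = $95

$95


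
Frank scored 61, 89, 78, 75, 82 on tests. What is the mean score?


Add the scores:
61 + 89 + 78 + 75 + 82 = 385
Divide by the number of tests:
385 / 5 = 77

77


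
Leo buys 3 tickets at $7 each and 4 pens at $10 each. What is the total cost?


Cost of tickets:
3 x $7 = $21
Cost of pens:
4 x $10 = $40
Add both:
$21 + $40 = $61

$61


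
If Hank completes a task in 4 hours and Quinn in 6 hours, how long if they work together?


Hank's rate: 1/4 of the job per hour
Quinn's rate: 1/6 of the job per hour
Combined rate: 1/4 + 1/6 = 5/12 per hour
Time = 1 / (5/12) = 12/5 = 2.4 hours

2.4 hours


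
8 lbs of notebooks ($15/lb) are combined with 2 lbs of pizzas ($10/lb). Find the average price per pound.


Cost of notebooks:
8 x $15 = $120
Cost of pizzas:
2 x $10 = $20
Total cost: $120 + $20 = $140
Total weight: 10 lbs
Average: $140 / 10 = $14/lb

$14/lb


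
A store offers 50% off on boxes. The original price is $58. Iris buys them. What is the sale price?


Calculate the discount amount:
50% of $58 = $29
Subtract from original:
$58 - $29 = $29

$29


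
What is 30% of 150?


Convert percentage to decimal:
30% = 0.3
Multiply:
150 x 0.3 = 45

45


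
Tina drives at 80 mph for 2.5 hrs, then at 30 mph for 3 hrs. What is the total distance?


Leg 1 distance:
80 x 2.5 = 200 miles
Leg 2 distance:
30 x 3 = 90 miles
Total distance:
200 + 90 = 290 miles

290 miles


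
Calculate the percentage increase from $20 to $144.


Find the absolute change:
|144 - 20| = 124
Divide by original and multiply by 100:
124 / 20 x 100 = 620%

620%


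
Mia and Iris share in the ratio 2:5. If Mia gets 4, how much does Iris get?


Find the multiplier:
4 / 2 = 2
Apply to Iris's share:
5 x 2 = 10

10


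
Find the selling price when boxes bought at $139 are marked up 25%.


Calculate the markup amount:
25% of $139 = $34.75
Add to cost:
$139 + $34.75 = $173.75

$173.75


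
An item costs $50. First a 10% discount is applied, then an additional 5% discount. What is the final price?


First discount:
10% of $50 = $5
Price after first discount:
$50 - $5 = $45
Second discount:
5% of $45 = $2.25
Final price:
$45 - $2.25 = $42.75

$42.75


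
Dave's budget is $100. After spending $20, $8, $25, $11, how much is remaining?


Add up expenses:
$20 + $8 + $25 + $11 = $64
Subtract from budget:
$100 - $64 = $36

$36


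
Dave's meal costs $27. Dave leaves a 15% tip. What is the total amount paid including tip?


Calculate the tip:
15% of $27 = $4.05
Add tip to meal cost:
$27 + $4.05 = $31.05

$31.05


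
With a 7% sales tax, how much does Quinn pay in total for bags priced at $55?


Calculate the tax:
7% of $55 = $3.85
Add tax to price:
$55 + $3.85 = $58.85

$58.85


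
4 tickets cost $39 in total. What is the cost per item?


Total cost: $39
Number of items: 4
Unit price: $39 / 4 = $9.75

$9.75


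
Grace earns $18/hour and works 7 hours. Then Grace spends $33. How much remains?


Calculate earnings:
7 x $18 = $126
Subtract spending:
$126 - $33 = $93

$93


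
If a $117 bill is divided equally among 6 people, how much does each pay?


Total bill: $117
Number of people: 6
Each pays: $117 / 6 = $19.50

$19.50


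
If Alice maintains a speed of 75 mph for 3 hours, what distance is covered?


Use the formula: distance = speed x time
Speed = 75 mph, Time = 3 hours
75 x 3 = 225 miles

225 miles


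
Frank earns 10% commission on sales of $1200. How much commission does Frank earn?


Convert rate to decimal:
10% = 0.1
Multiply by sales:
$1200 x 0.1 = $120

$120


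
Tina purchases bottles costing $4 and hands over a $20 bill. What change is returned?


Start with the amount paid:
$20
Subtract the price:
$20 - $4 = $16

$16


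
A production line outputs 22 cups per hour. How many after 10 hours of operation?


Production rate: 22 cups per hour
Time: 10 hours
Total: 22 x 10 = 220 cups

220 cups


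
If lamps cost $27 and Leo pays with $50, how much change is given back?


Start with the amount paid:
$50
Subtract the price:
$50 - $27 = $23

$23


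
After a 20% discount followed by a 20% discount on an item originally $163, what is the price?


First discount:
20% of $163 = $32.60
Price after first discount:
$163 - $32.60 = $130.40
Second discount:
20% of $130.40 = $26.08
Final price:
$130.40 - $26.08 = $104.32

$104.32


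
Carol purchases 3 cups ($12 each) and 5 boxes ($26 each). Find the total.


Cost of cups:
3 x $12 = $36
Cost of boxes:
5 x $26 = $130
Add both:
$36 + $130 = $166

$166


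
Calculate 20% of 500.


Convert percentage to decimal:
20% = 0.2
Multiply:
500 x 0.2 = 100

100


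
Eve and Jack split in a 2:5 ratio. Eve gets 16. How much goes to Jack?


Find the multiplier:
16 / 2 = 8
Apply to Jack's share:
5 x 8 = 40

40


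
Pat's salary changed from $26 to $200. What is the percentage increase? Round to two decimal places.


Find the absolute change:
|200 - 26| = 174
Divide by original and multiply by 100:
174 / 26 x 100 = 669.2307...% ≈ 669.23%

669.23%


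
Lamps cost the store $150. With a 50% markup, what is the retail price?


Calculate the markup amount:
50% of $150 = $75
Add to cost:
$150 + $75 = $225

$225


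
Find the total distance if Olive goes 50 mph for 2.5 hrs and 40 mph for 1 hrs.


Leg 1 distance:
50 x 2.5 = 125 miles
Leg 2 distance:
40 x 1 = 40 miles
Total distance:
125 + 40 = 165 miles

165 miles


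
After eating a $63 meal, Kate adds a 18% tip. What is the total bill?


Calculate the tip:
18% of $63 = $11.34
Add tip to meal cost:
$63 + $11.34 = $74.34

$74.34


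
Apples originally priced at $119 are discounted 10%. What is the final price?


Calculate the discount amount:
10% of $119 = $11.90
Subtract from original:
$119 - $11.90 = $107.10

$107.10


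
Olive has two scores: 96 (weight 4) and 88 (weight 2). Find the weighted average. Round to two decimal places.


Weighted sum:
4 x 96 + 2 x 88 = 560
Total weight:
4 + 2 = 6
Weighted average:
560 / 6 = 93.3333... ≈ 93.33

93.33
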